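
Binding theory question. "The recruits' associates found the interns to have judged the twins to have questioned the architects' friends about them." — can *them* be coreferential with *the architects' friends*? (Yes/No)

No

*them* is a pronoun; Principle B requires it to be free in its binding domain — the clause headed by 'questioned'.
— the architects' friends: object of the clause headed by 'questioned'; c-commands the pronoun within its binding domain — blocked (Principle B).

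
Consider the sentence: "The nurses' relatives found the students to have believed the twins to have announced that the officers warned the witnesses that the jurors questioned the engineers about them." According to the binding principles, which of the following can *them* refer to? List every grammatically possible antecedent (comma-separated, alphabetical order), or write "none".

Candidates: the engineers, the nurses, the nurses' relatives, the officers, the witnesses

the nurses, the nurses' relatives, the officers, the witnesses

*them* is a pronoun; Principle B requires it to be free in its binding domain — the clause headed by 'questioned'.
— the engineers: object of the clause headed by 'questioned'; c-commands the pronoun within its binding domain — blocked (Principle B).
— the nurses: possessor inside the subject DP of the matrix clause; does not c-command the pronoun — Principle B does not apply; allowed.
— the nurses' relatives: subject of the matrix clause; c-commands the pronoun but lies outside its binding domain — allowed.
— the officers: subject of the clause headed by 'warned'; c-commands the pronoun but lies outside its binding domain — allowed.
— the witnesses: object of the clause headed by 'warned'; c-commands the pronoun but lies outside its binding domain — allowed.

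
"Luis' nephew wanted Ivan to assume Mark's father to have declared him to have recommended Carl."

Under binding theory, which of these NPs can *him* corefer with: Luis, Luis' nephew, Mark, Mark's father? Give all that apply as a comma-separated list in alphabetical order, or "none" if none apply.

*him* is a pronoun; Principle B requires it to be free in its binding domain — the clause headed by 'declared'.
— Luis: possessor inside the subject DP of the matrix clause; does not c-command the pronoun — Principle B does not apply; allowed.
— Luis' nephew: subject of the matrix clause; c-commands the pronoun but lies outside its binding domain — allowed.
— Mark: possessor inside the subject DP of the clause headed by 'declared'; does not c-command the pronoun — Principle B does not apply; allowed.
— Mark's father: subject of the clause headed by 'declared'; c-commands the pronoun within its binding domain — blocked (Principle B).

Luis, Luis' nephew, Mark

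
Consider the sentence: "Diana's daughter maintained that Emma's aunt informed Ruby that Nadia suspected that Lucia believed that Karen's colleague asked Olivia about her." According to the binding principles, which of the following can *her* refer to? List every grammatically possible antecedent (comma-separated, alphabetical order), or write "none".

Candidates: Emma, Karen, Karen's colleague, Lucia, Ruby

Emma, Karen, Lucia, Ruby

*her* is a pronoun; Principle B requires it to be free in its binding domain — the clause headed by 'asked'.
— Emma: possessor inside the subject DP of the clause headed by 'informed'; does not c-command the pronoun — Principle B does not apply; allowed.
— Karen: possessor inside the subject DP of the clause headed by 'asked'; does not c-command the pronoun — Principle B does not apply; allowed.
— Karen's colleague: subject of the clause headed by 'asked'; c-commands the pronoun within its binding domain — blocked (Principle B).
— Lucia: subject of the clause headed by 'believed'; c-commands the pronoun but lies outside its binding domain — allowed.
— Ruby: object of the clause headed by 'informed'; c-commands the pronoun but lies outside its binding domain — allowed.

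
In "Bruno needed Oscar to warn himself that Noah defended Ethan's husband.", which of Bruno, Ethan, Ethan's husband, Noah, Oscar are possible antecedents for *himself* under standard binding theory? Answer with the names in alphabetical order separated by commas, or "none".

Oscar

*himself* is a reflexive; Principle A requires it to be bound within its binding domain — the clause headed by 'warn'.
— Bruno: subject of the matrix clause; c-commands the reflexive but lies outside its binding domain — cannot bind it (Principle A).
— Ethan: possessor inside the object DP of the clause headed by 'defended'; does not c-command the reflexive — cannot bind it (Principle A).
— Ethan's husband: object of the clause headed by 'defended'; does not c-command the reflexive — cannot bind it (Principle A).
— Noah: subject of the clause headed by 'defended'; does not c-command the reflexive — cannot bind it (Principle A).
— Oscar: subject of the clause headed by 'warn'; c-commands the reflexive within its binding domain — allowed (Principle A).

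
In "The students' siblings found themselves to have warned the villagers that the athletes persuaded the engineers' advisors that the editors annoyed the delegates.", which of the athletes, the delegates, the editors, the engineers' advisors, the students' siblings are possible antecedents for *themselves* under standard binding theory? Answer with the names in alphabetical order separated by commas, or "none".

*themselves* is a reflexive; Principle A requires it to be bound within its binding domain — the matrix clause.
— the athletes: subject of the clause headed by 'persuaded'; does not c-command the reflexive — cannot bind it (Principle A).
— the delegates: object of the clause headed by 'annoyed'; does not c-command the reflexive — cannot bind it (Principle A).
— the editors: subject of the clause headed by 'annoyed'; does not c-command the reflexive — cannot bind it (Principle A).
— the engineers' advisors: object of the clause headed by 'persuaded'; does not c-command the reflexive — cannot bind it (Principle A).
— the students' siblings: subject of the matrix clause; c-commands the reflexive within its binding domain — allowed (Principle A).

the students' siblings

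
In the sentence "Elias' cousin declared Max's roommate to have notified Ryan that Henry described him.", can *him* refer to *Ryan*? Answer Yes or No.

Yes

*him* is a pronoun; Principle B requires it to be free in its binding domain — the clause headed by 'described'.
— Ryan: object of the clause headed by 'notified'; c-commands the pronoun but lies outside its binding domain — allowed.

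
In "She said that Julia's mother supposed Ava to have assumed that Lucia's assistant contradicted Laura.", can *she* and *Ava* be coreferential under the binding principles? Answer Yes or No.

No

*Ava* is an R-expression; Principle C requires it to be free (not bound by any c-commanding expression).
— she: subject of the matrix clause; the pronoun c-commands the R-expression — coreference blocked (Principle C).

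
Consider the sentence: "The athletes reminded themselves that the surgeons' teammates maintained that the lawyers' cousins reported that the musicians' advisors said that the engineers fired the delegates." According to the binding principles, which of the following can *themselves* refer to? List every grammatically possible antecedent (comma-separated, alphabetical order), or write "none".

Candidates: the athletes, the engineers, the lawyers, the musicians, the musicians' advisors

*themselves* is a reflexive; Principle A requires it to be bound within its binding domain — the matrix clause.
— the athletes: subject of the matrix clause; c-commands the reflexive within its binding domain — allowed (Principle A).
— the engineers: subject of the clause headed by 'fired'; does not c-command the reflexive — cannot bind it (Principle A).
— the lawyers: possessor inside the subject DP of the clause headed by 'reported'; does not c-command the reflexive — cannot bind it (Principle A).
— the musicians: possessor inside the subject DP of the clause headed by 'said'; does not c-command the reflexive — cannot bind it (Principle A).
— the musicians' advisors: subject of the clause headed by 'said'; does not c-command the reflexive — cannot bind it (Principle A).

the athletes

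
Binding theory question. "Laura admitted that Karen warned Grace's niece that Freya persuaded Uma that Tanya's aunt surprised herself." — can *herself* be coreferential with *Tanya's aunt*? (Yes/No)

Yes

*herself* is a reflexive; Principle A requires it to be bound within its binding domain — the clause headed by 'surprised'.
— Tanya's aunt: subject of the clause headed by 'surprised'; c-commands the reflexive within its binding domain — allowed (Principle A).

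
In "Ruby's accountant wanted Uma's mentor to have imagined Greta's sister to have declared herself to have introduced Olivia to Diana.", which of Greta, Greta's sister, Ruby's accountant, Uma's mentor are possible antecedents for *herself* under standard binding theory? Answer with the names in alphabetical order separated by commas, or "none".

Greta's sister

*herself* is a reflexive; Principle A requires it to be bound within its binding domain — the clause headed by 'declared'.
— Greta: possessor inside the subject DP of the clause headed by 'declared'; does not c-command the reflexive — cannot bind it (Principle A).
— Greta's sister: subject of the clause headed by 'declared'; c-commands the reflexive within its binding domain — allowed (Principle A).
— Ruby's accountant: subject of the matrix clause; c-commands the reflexive but lies outside its binding domain — cannot bind it (Principle A).
— Uma's mentor: subject of the clause headed by 'imagined'; c-commands the reflexive but lies outside its binding domain — cannot bind it (Principle A).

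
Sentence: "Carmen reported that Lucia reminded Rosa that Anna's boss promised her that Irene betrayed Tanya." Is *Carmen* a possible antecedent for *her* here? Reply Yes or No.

Yes

*her* is a pronoun; Principle B requires it to be free in its binding domain — the clause headed by 'promised'.
— Carmen: subject of the matrix clause; c-commands the pronoun but lies outside its binding domain — allowed.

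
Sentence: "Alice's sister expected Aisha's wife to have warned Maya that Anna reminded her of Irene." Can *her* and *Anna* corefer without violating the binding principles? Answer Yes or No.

No

*Anna* is an R-expression; Principle C requires it to be free (not bound by any c-commanding expression).
— her: object of the clause headed by 'reminded'; the R-expression locally c-commands the pronoun — coreference blocked (Principle B on the pronoun).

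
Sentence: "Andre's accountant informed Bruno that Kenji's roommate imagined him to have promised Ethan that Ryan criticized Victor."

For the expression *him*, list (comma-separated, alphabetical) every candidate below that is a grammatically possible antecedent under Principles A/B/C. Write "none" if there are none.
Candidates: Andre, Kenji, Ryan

*him* is a pronoun; Principle B requires it to be free in its binding domain — the clause headed by 'imagined'.
— Andre: possessor inside the subject DP of the matrix clause; does not c-command the pronoun — Principle B does not apply; allowed.
— Kenji: possessor inside the subject DP of the clause headed by 'imagined'; does not c-command the pronoun — Principle B does not apply; allowed.
— Ryan: subject of the clause headed by 'criticized'; is c-commanded by the pronoun; coreference would bind this R-expression — blocked (Principle C).

Andre, Kenji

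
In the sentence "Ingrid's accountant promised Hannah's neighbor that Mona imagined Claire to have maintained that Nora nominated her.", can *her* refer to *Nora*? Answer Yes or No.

*her* is a pronoun; Principle B requires it to be free in its binding domain — the clause headed by 'nominated'.
— Nora: subject of the clause headed by 'nominated'; c-commands the pronoun within its binding domain — blocked (Principle B).

No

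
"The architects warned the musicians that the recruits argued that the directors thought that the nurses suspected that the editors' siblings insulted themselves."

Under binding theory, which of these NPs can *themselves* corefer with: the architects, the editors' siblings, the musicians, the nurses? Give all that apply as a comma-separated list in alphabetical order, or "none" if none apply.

*themselves* is a reflexive; Principle A requires it to be bound within its binding domain — the clause headed by 'insulted'.
— the architects: subject of the matrix clause; c-commands the reflexive but lies outside its binding domain — cannot bind it (Principle A).
— the editors' siblings: subject of the clause headed by 'insulted'; c-commands the reflexive within its binding domain — allowed (Principle A).
— the musicians: object of the matrix clause; c-commands the reflexive but lies outside its binding domain — cannot bind it (Principle A).
— the nurses: subject of the clause headed by 'suspected'; c-commands the reflexive but lies outside its binding domain — cannot bind it (Principle A).

the editors' siblings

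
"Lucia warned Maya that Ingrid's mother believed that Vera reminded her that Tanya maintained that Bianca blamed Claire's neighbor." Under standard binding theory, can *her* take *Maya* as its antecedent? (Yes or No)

*her* is a pronoun; Principle B requires it to be free in its binding domain — the clause headed by 'reminded'.
— Maya: object of the matrix clause; c-commands the pronoun but lies outside its binding domain — allowed.

Yes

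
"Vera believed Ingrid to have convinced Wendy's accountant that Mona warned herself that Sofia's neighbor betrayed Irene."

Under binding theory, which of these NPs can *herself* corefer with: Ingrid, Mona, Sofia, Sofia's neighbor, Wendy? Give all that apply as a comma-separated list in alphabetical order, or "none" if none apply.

Mona

*herself* is a reflexive; Principle A requires it to be bound within its binding domain — the clause headed by 'warned'.
— Ingrid: subject of the clause headed by 'convinced'; c-commands the reflexive but lies outside its binding domain — cannot bind it (Principle A).
— Mona: subject of the clause headed by 'warned'; c-commands the reflexive within its binding domain — allowed (Principle A).
— Sofia: possessor inside the subject DP of the clause headed by 'betrayed'; does not c-command the reflexive — cannot bind it (Principle A).
— Sofia's neighbor: subject of the clause headed by 'betrayed'; does not c-command the reflexive — cannot bind it (Principle A).
— Wendy: possessor inside the object DP of the clause headed by 'convinced'; does not c-command the reflexive — cannot bind it (Principle A).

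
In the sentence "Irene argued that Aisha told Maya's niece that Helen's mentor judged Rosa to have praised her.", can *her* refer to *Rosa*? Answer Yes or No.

No

*her* is a pronoun; Principle B requires it to be free in its binding domain — the clause headed by 'praised'.
— Rosa: subject of the clause headed by 'praised'; c-commands the pronoun within its binding domain — blocked (Principle B).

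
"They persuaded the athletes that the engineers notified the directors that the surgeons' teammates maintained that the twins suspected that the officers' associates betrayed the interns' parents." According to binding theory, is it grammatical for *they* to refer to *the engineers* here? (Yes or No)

*the engineers* is an R-expression; Principle C requires it to be free (not bound by any c-commanding expression).
— they: subject of the matrix clause; the pronoun c-commands the R-expression — coreference blocked (Principle C).

No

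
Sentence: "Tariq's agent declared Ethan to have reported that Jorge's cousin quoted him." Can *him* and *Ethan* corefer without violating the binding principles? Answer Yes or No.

Yes

*Ethan* is an R-expression; Principle C requires it to be free (not bound by any c-commanding expression).
— him: object of the clause headed by 'quoted'; the pronoun does not c-command the R-expression — coreference allowed.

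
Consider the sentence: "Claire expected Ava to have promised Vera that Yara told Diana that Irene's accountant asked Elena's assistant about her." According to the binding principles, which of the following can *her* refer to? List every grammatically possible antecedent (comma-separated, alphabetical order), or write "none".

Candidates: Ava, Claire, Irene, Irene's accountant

*her* is a pronoun; Principle B requires it to be free in its binding domain — the clause headed by 'asked'.
— Ava: subject of the clause headed by 'promised'; c-commands the pronoun but lies outside its binding domain — allowed.
— Claire: subject of the matrix clause; c-commands the pronoun but lies outside its binding domain — allowed.
— Irene: possessor inside the subject DP of the clause headed by 'asked'; does not c-command the pronoun — Principle B does not apply; allowed.
— Irene's accountant: subject of the clause headed by 'asked'; c-commands the pronoun within its binding domain — blocked (Principle B).

Ava, Claire, Irene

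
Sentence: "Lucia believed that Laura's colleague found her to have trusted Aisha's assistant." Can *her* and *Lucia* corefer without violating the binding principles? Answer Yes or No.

*Lucia* is an R-expression; Principle C requires it to be free (not bound by any c-commanding expression).
— her: subject of the clause headed by 'trusted'; the pronoun does not c-command the R-expression — coreference allowed.

Yes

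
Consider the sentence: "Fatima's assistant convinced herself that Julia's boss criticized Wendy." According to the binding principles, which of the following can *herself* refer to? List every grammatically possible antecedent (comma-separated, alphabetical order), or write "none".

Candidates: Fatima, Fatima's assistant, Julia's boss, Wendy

Fatima's assistant

*herself* is a reflexive; Principle A requires it to be bound within its binding domain — the matrix clause.
— Fatima: possessor inside the subject DP of the matrix clause; does not c-command the reflexive — cannot bind it (Principle A).
— Fatima's assistant: subject of the matrix clause; c-commands the reflexive within its binding domain — allowed (Principle A).
— Julia's boss: subject of the clause headed by 'criticized'; does not c-command the reflexive — cannot bind it (Principle A).
— Wendy: object of the clause headed by 'criticized'; does not c-command the reflexive — cannot bind it (Principle A).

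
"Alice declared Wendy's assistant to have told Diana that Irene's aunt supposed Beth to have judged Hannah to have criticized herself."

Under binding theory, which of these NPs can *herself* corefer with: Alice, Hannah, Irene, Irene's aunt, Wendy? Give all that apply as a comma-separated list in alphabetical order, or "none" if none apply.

*herself* is a reflexive; Principle A requires it to be bound within its binding domain — the clause headed by 'criticized'.
— Alice: subject of the matrix clause; c-commands the reflexive but lies outside its binding domain — cannot bind it (Principle A).
— Hannah: subject of the clause headed by 'criticized'; c-commands the reflexive within its binding domain — allowed (Principle A).
— Irene: possessor inside the subject DP of the clause headed by 'supposed'; does not c-command the reflexive — cannot bind it (Principle A).
— Irene's aunt: subject of the clause headed by 'supposed'; c-commands the reflexive but lies outside its binding domain — cannot bind it (Principle A).
— Wendy: possessor inside the subject DP of the clause headed by 'told'; does not c-command the reflexive — cannot bind it (Principle A).

Hannah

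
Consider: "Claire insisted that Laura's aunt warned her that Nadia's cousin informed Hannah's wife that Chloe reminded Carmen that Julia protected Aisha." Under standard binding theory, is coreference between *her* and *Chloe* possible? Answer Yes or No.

*Chloe* is an R-expression; Principle C requires it to be free (not bound by any c-commanding expression).
— her: object of the clause headed by 'warned'; the pronoun c-commands the R-expression — coreference blocked (Principle C).

No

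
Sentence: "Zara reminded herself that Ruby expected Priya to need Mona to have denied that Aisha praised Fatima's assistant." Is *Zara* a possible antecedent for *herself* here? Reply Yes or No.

*herself* is a reflexive; Principle A requires it to be bound within its binding domain — the matrix clause.
— Zara: subject of the matrix clause; c-commands the reflexive within its binding domain — allowed (Principle A).

Yes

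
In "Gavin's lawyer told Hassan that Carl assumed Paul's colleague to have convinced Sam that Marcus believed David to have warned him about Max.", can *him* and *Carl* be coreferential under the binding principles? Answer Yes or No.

Yes

*Carl* is an R-expression; Principle C requires it to be free (not bound by any c-commanding expression).
— him: object of the clause headed by 'warned'; the pronoun does not c-command the R-expression — coreference allowed.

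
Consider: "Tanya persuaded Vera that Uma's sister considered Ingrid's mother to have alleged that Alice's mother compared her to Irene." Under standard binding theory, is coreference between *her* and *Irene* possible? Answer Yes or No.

No

*Irene* is an R-expression; Principle C requires it to be free (not bound by any c-commanding expression).
— her: object of the clause headed by 'compared'; the pronoun c-commands the R-expression — coreference blocked (Principle C).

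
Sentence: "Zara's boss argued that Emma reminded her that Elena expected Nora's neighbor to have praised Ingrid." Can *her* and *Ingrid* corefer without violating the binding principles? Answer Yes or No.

No

*Ingrid* is an R-expression; Principle C requires it to be free (not bound by any c-commanding expression).
— her: object of the clause headed by 'reminded'; the pronoun c-commands the R-expression — coreference blocked (Principle C).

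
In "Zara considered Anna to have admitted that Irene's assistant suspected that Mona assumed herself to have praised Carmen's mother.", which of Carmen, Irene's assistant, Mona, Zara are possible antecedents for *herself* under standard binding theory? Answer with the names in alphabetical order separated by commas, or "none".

Mona

*herself* is a reflexive; Principle A requires it to be bound within its binding domain — the clause headed by 'assumed'.
— Carmen: possessor inside the object DP of the clause headed by 'praised'; does not c-command the reflexive — cannot bind it (Principle A).
— Irene's assistant: subject of the clause headed by 'suspected'; c-commands the reflexive but lies outside its binding domain — cannot bind it (Principle A).
— Mona: subject of the clause headed by 'assumed'; c-commands the reflexive within its binding domain — allowed (Principle A).
— Zara: subject of the matrix clause; c-commands the reflexive but lies outside its binding domain — cannot bind it (Principle A).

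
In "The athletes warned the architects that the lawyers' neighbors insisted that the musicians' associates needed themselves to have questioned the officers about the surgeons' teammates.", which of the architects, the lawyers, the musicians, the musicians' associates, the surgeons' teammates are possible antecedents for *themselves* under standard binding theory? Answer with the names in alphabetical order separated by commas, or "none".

*themselves* is a reflexive; Principle A requires it to be bound within its binding domain — the clause headed by 'needed'.
— the architects: object of the matrix clause; c-commands the reflexive but lies outside its binding domain — cannot bind it (Principle A).
— the lawyers: possessor inside the subject DP of the clause headed by 'insisted'; does not c-command the reflexive — cannot bind it (Principle A).
— the musicians: possessor inside the subject DP of the clause headed by 'needed'; does not c-command the reflexive — cannot bind it (Principle A).
— the musicians' associates: subject of the clause headed by 'needed'; c-commands the reflexive within its binding domain — allowed (Principle A).
— the surgeons' teammates: second object of the clause headed by 'questioned'; does not c-command the reflexive — cannot bind it (Principle A).

the musicians' associates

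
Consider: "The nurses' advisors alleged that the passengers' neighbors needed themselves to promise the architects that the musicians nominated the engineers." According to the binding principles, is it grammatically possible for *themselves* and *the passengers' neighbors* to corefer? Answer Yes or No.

Yes

*themselves* is a reflexive; Principle A requires it to be bound within its binding domain — the clause headed by 'needed'.
— the passengers' neighbors: subject of the clause headed by 'needed'; c-commands the reflexive within its binding domain — allowed (Principle A).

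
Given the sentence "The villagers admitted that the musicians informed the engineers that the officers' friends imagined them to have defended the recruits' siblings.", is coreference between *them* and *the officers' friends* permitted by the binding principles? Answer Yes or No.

*them* is a pronoun; Principle B requires it to be free in its binding domain — the clause headed by 'imagined'.
— the officers' friends: subject of the clause headed by 'imagined'; c-commands the pronoun within its binding domain — blocked (Principle B).

No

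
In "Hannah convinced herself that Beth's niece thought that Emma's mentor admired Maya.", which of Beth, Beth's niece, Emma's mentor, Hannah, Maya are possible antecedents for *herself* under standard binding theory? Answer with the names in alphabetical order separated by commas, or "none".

*herself* is a reflexive; Principle A requires it to be bound within its binding domain — the matrix clause.
— Beth: possessor inside the subject DP of the clause headed by 'thought'; does not c-command the reflexive — cannot bind it (Principle A).
— Beth's niece: subject of the clause headed by 'thought'; does not c-command the reflexive — cannot bind it (Principle A).
— Emma's mentor: subject of the clause headed by 'admired'; does not c-command the reflexive — cannot bind it (Principle A).
— Hannah: subject of the matrix clause; c-commands the reflexive within its binding domain — allowed (Principle A).
— Maya: object of the clause headed by 'admired'; does not c-command the reflexive — cannot bind it (Principle A).

Hannah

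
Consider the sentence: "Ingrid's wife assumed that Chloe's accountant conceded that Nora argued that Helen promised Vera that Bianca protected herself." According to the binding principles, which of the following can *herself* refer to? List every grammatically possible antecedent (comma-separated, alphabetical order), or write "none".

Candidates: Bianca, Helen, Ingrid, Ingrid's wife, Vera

*herself* is a reflexive; Principle A requires it to be bound within its binding domain — the clause headed by 'protected'.
— Bianca: subject of the clause headed by 'protected'; c-commands the reflexive within its binding domain — allowed (Principle A).
— Helen: subject of the clause headed by 'promised'; c-commands the reflexive but lies outside its binding domain — cannot bind it (Principle A).
— Ingrid: possessor inside the subject DP of the matrix clause; does not c-command the reflexive — cannot bind it (Principle A).
— Ingrid's wife: subject of the matrix clause; c-commands the reflexive but lies outside its binding domain — cannot bind it (Principle A).
— Vera: object of the clause headed by 'promised'; c-commands the reflexive but lies outside its binding domain — cannot bind it (Principle A).

Bianca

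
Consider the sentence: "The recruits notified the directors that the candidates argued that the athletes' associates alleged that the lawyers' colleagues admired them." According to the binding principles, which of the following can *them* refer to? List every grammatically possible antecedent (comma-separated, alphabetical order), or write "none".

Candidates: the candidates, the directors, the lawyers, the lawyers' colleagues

the candidates, the directors, the lawyers

*them* is a pronoun; Principle B requires it to be free in its binding domain — the clause headed by 'admired'.
— the candidates: subject of the clause headed by 'argued'; c-commands the pronoun but lies outside its binding domain — allowed.
— the directors: object of the matrix clause; c-commands the pronoun but lies outside its binding domain — allowed.
— the lawyers: possessor inside the subject DP of the clause headed by 'admired'; does not c-command the pronoun — Principle B does not apply; allowed.
— the lawyers' colleagues: subject of the clause headed by 'admired'; c-commands the pronoun within its binding domain — blocked (Principle B).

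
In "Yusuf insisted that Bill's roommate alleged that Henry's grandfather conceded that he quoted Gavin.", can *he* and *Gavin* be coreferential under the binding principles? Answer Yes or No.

No

*Gavin* is an R-expression; Principle C requires it to be free (not bound by any c-commanding expression).
— he: subject of the clause headed by 'quoted'; the pronoun c-commands the R-expression — coreference blocked (Principle C).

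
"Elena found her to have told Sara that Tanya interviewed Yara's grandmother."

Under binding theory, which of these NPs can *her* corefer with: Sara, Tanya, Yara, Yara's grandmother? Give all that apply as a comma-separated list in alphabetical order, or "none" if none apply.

*her* is a pronoun; Principle B requires it to be free in its binding domain — the matrix clause.
— Sara: object of the clause headed by 'told'; is c-commanded by the pronoun; coreference would bind this R-expression — blocked (Principle C).
— Tanya: subject of the clause headed by 'interviewed'; is c-commanded by the pronoun; coreference would bind this R-expression — blocked (Principle C).
— Yara: possessor inside the object DP of the clause headed by 'interviewed'; is c-commanded by the pronoun; coreference would bind this R-expression — blocked (Principle C).
— Yara's grandmother: object of the clause headed by 'interviewed'; is c-commanded by the pronoun; coreference would bind this R-expression — blocked (Principle C).

none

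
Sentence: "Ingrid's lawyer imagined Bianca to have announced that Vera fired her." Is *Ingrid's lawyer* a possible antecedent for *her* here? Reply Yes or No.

Yes

*her* is a pronoun; Principle B requires it to be free in its binding domain — the clause headed by 'fired'.
— Ingrid's lawyer: subject of the matrix clause; c-commands the pronoun but lies outside its binding domain — allowed.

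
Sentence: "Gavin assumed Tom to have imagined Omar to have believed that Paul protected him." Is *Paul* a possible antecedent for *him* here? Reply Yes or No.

*him* is a pronoun; Principle B requires it to be free in its binding domain — the clause headed by 'protected'.
— Paul: subject of the clause headed by 'protected'; c-commands the pronoun within its binding domain — blocked (Principle B).

No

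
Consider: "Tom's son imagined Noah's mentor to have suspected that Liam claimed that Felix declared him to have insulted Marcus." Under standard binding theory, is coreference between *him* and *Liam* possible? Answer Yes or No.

*Liam* is an R-expression; Principle C requires it to be free (not bound by any c-commanding expression).
— him: subject of the clause headed by 'insulted'; the pronoun does not c-command the R-expression — coreference allowed.

Yes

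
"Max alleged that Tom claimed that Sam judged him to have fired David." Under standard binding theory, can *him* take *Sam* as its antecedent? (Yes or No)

*him* is a pronoun; Principle B requires it to be free in its binding domain — the clause headed by 'judged'.
— Sam: subject of the clause headed by 'judged'; c-commands the pronoun within its binding domain — blocked (Principle B).

No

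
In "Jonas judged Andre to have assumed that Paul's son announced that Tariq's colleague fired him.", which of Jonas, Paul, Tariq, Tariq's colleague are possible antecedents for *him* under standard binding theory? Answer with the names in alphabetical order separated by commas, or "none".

Jonas, Paul, Tariq

*him* is a pronoun; Principle B requires it to be free in its binding domain — the clause headed by 'fired'.
— Jonas: subject of the matrix clause; c-commands the pronoun but lies outside its binding domain — allowed.
— Paul: possessor inside the subject DP of the clause headed by 'announced'; does not c-command the pronoun — Principle B does not apply; allowed.
— Tariq: possessor inside the subject DP of the clause headed by 'fired'; does not c-command the pronoun — Principle B does not apply; allowed.
— Tariq's colleague: subject of the clause headed by 'fired'; c-commands the pronoun within its binding domain — blocked (Principle B).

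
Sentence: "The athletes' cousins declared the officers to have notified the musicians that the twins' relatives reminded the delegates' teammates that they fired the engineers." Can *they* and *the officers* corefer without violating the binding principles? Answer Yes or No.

*the officers* is an R-expression; Principle C requires it to be free (not bound by any c-commanding expression).
— they: subject of the clause headed by 'fired'; the pronoun does not c-command the R-expression — coreference allowed.

Yes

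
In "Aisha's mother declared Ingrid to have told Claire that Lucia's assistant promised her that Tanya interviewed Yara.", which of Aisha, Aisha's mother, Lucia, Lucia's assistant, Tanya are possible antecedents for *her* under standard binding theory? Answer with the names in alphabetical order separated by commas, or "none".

Aisha, Aisha's mother, Lucia

*her* is a pronoun; Principle B requires it to be free in its binding domain — the clause headed by 'promised'.
— Aisha: possessor inside the subject DP of the matrix clause; does not c-command the pronoun — Principle B does not apply; allowed.
— Aisha's mother: subject of the matrix clause; c-commands the pronoun but lies outside its binding domain — allowed.
— Lucia: possessor inside the subject DP of the clause headed by 'promised'; does not c-command the pronoun — Principle B does not apply; allowed.
— Lucia's assistant: subject of the clause headed by 'promised'; c-commands the pronoun within its binding domain — blocked (Principle B).
— Tanya: subject of the clause headed by 'interviewed'; is c-commanded by the pronoun; coreference would bind this R-expression — blocked (Principle C).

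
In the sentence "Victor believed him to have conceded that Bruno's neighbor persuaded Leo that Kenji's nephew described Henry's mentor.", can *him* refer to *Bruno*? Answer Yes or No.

No

*him* is a pronoun; Principle B requires it to be free in its binding domain — the matrix clause.
— Bruno: possessor inside the subject DP of the clause headed by 'persuaded'; is c-commanded by the pronoun; coreference would bind this R-expression — blocked (Principle C).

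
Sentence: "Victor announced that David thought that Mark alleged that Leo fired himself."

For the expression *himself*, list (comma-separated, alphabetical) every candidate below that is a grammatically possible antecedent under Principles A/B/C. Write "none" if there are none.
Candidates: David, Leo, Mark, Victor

*himself* is a reflexive; Principle A requires it to be bound within its binding domain — the clause headed by 'fired'.
— David: subject of the clause headed by 'thought'; c-commands the reflexive but lies outside its binding domain — cannot bind it (Principle A).
— Leo: subject of the clause headed by 'fired'; c-commands the reflexive within its binding domain — allowed (Principle A).
— Mark: subject of the clause headed by 'alleged'; c-commands the reflexive but lies outside its binding domain — cannot bind it (Principle A).
— Victor: subject of the matrix clause; c-commands the reflexive but lies outside its binding domain — cannot bind it (Principle A).

Leo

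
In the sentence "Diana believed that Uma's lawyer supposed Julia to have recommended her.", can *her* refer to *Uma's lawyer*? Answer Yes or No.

Yes

*her* is a pronoun; Principle B requires it to be free in its binding domain — the clause headed by 'recommended'.
— Uma's lawyer: subject of the clause headed by 'supposed'; c-commands the pronoun but lies outside its binding domain — allowed.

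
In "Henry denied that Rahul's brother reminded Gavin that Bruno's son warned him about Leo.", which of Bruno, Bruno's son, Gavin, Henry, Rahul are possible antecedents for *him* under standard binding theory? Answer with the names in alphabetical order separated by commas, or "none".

*him* is a pronoun; Principle B requires it to be free in its binding domain — the clause headed by 'warned'.
— Bruno: possessor inside the subject DP of the clause headed by 'warned'; does not c-command the pronoun — Principle B does not apply; allowed.
— Bruno's son: subject of the clause headed by 'warned'; c-commands the pronoun within its binding domain — blocked (Principle B).
— Gavin: object of the clause headed by 'reminded'; c-commands the pronoun but lies outside its binding domain — allowed.
— Henry: subject of the matrix clause; c-commands the pronoun but lies outside its binding domain — allowed.
— Rahul: possessor inside the subject DP of the clause headed by 'reminded'; does not c-command the pronoun — Principle B does not apply; allowed.

Bruno, Gavin, Henry, Rahul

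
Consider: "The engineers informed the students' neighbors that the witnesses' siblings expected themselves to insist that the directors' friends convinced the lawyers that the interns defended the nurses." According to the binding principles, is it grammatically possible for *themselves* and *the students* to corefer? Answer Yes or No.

*themselves* is a reflexive; Principle A requires it to be bound within its binding domain — the clause headed by 'expected'.
— the students: possessor inside the object DP of the matrix clause; does not c-command the reflexive — cannot bind it (Principle A).

No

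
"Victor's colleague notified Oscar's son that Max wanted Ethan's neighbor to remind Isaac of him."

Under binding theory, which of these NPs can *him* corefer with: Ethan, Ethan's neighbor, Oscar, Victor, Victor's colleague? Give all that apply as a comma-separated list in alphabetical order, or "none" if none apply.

*him* is a pronoun; Principle B requires it to be free in its binding domain — the clause headed by 'remind'.
— Ethan: possessor inside the subject DP of the clause headed by 'remind'; does not c-command the pronoun — Principle B does not apply; allowed.
— Ethan's neighbor: subject of the clause headed by 'remind'; c-commands the pronoun within its binding domain — blocked (Principle B).
— Oscar: possessor inside the object DP of the matrix clause; does not c-command the pronoun — Principle B does not apply; allowed.
— Victor: possessor inside the subject DP of the matrix clause; does not c-command the pronoun — Principle B does not apply; allowed.
— Victor's colleague: subject of the matrix clause; c-commands the pronoun but lies outside its binding domain — allowed.

Ethan, Oscar, Victor, Victor's colleague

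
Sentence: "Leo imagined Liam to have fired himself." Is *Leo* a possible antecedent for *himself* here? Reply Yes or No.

No

*himself* is a reflexive; Principle A requires it to be bound within its binding domain — the clause headed by 'fired'.
— Leo: subject of the matrix clause; c-commands the reflexive but lies outside its binding domain — cannot bind it (Principle A).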